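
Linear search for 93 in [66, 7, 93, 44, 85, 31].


i=0: 66!=93
i=1: 7!=93
i=2: 93==93 found!

Found at 2, 3 comps


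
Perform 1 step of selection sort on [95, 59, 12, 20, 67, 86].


Initial: [95, 59, 12, 20, 67, 86]
Step 1: min=12 at 2
  Swap: [12, 59, 95, 20, 67, 86]

After 1 step: [12, 59, 95, 20, 67, 86]


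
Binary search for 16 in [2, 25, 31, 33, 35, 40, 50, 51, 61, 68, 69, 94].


Step 1: lo=0, hi=11, mid=5, val=40
Step 2: lo=0, hi=4, mid=2, val=31
Step 3: lo=0, hi=1, mid=0, val=2
Step 4: lo=1, hi=1, mid=1, val=25

Not found


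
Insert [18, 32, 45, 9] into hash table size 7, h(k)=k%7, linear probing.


Insert 18: h=4 -> slot 4
Insert 32: h=4, 1 probes -> slot 5
Insert 45: h=3 -> slot 3
Insert 9: h=2 -> slot 2

Table: [None, None, 9, 45, 18, 32, None]


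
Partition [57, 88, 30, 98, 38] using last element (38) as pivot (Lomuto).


Pivot: 38
  30 <= 38: swap -> [30, 88, 57, 98, 38]
Place pivot at 1: [30, 38, 57, 98, 88]

Partitioned: [30, 38, 57, 98, 88]


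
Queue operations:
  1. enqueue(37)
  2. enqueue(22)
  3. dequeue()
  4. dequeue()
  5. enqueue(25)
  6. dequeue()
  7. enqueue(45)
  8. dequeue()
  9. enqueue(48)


enqueue(37) -> [37]
enqueue(22) -> [37, 22]
dequeue()->37, [22]
dequeue()->22, []
enqueue(25) -> [25]
dequeue()->25, []
enqueue(45) -> [45]
dequeue()->45, []
enqueue(48) -> [48]

Final queue: [48]


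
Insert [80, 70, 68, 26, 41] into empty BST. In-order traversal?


Insert 80: root
Insert 70: L from 80
Insert 68: L from 80 -> L from 70
Insert 26: L from 80 -> L from 70 -> L from 68
Insert 41: L from 80 -> L from 70 -> L from 68 -> R from 26

In-order: [26, 41, 68, 70, 80]


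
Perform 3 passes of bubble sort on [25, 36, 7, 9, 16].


Initial: [25, 36, 7, 9, 16]
Pass 1: [25, 7, 9, 16, 36] (3 swaps)
Pass 2: [7, 9, 16, 25, 36] (3 swaps)
Pass 3: [7, 9, 16, 25, 36] (0 swaps)

After 3 passes: [7, 9, 16, 25, 36]


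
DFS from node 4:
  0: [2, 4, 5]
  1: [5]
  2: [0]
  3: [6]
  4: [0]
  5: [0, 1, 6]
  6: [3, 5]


Visit 4, push [0]
Visit 0, push [5, 2]
Visit 2, push []
Visit 5, push [6, 1]
Visit 1, push []
Visit 6, push [3]
Visit 3, push []

DFS order: [4, 0, 2, 5, 1, 6, 3]


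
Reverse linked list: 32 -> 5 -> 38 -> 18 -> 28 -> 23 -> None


Step 1: curr=32, set curr.next=prev(None) | reversed so far: 32
Step 2: curr=5, set curr.next=prev(32) | reversed so far: 5 -> 32
Step 3: curr=38, set curr.next=prev(5) | reversed so far: 38 -> 5 -> 32
Step 4: curr=18, set curr.next=prev(38) | reversed so far: 18 -> 38 -> 5 -> 32
Step 5: curr=28, set curr.next=prev(18) | reversed so far: 28 -> 18 -> 38 -> 5 -> 32
Step 6: curr=23, set curr.next=prev(28) | reversed so far: 23 -> 28 -> 18 -> 38 -> 5 -> 32

23 -> 28 -> 18 -> 38 -> 5 -> 32 -> None


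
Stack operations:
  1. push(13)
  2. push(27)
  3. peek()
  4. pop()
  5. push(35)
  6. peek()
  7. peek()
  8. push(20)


push(13) -> [13]
push(27) -> [13, 27]
peek()->27
pop()->27, [13]
push(35) -> [13, 35]
peek()->35
peek()->35
push(20) -> [13, 35, 20]

Final stack: [13, 35, 20]


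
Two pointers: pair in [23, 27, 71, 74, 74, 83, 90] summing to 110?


lo=0(23)+hi=6(90)=113
lo=0(23)+hi=5(83)=106
lo=1(27)+hi=5(83)=110

Yes: 27+83=110


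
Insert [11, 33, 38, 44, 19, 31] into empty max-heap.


Insert 11: [11]
Insert 33: [33, 11]
Insert 38: [38, 11, 33]
Insert 44: [44, 38, 33, 11]
Insert 19: [44, 38, 33, 11, 19]
Insert 31: [44, 38, 33, 11, 19, 31]

Final heap: [44, 38, 33, 11, 19, 31]


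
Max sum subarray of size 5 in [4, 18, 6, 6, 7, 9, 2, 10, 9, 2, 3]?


[0:5]: 41
[1:6]: 46
[2:7]: 30
[3:8]: 34
[4:9]: 37
[5:10]: 32
[6:11]: 26

Max: 46 at [1:6]


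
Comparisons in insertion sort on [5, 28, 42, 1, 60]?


Algorithm: insertion sort
Input: [5, 28, 42, 1, 60]
Sorted: [1, 5, 28, 42, 60]

6


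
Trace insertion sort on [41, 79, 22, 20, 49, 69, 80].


Initial: [41, 79, 22, 20, 49, 69, 80]
Insert 79: [41, 79, 22, 20, 49, 69, 80]
Insert 22: [22, 41, 79, 20, 49, 69, 80]
Insert 20: [20, 22, 41, 79, 49, 69, 80]
Insert 49: [20, 22, 41, 49, 79, 69, 80]
Insert 69: [20, 22, 41, 49, 69, 79, 80]
Insert 80: [20, 22, 41, 49, 69, 79, 80]

Sorted: [20, 22, 41, 49, 69, 79, 80]


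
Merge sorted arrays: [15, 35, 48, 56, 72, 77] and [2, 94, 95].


Take 2 from B
Take 15 from A
Take 35 from A
Take 48 from A
Take 56 from A
Take 72 from A
Take 77 from A

Merged: [2, 15, 35, 48, 56, 72, 77, 94, 95]


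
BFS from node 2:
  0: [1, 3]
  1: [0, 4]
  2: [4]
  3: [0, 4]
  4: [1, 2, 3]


Visit 2, enqueue [4]
Visit 4, enqueue [1, 3]
Visit 1, enqueue [0]
Visit 3, enqueue []
Visit 0, enqueue []

BFS order: [2, 4, 1, 3, 0]


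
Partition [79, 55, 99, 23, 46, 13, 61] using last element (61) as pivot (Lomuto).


Pivot: 61
  55 <= 61: swap -> [55, 79, 99, 23, 46, 13, 61]
  23 <= 61: swap -> [55, 23, 99, 79, 46, 13, 61]
  46 <= 61: swap -> [55, 23, 46, 79, 99, 13, 61]
  13 <= 61: swap -> [55, 23, 46, 13, 99, 79, 61]
Place pivot at 4: [55, 23, 46, 13, 61, 79, 99]

Partitioned: [55, 23, 46, 13, 61, 79, 99]


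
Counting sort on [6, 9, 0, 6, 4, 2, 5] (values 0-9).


Input: [6, 9, 0, 6, 4, 2, 5]
Counts: [1, 0, 1, 0, 1, 1, 2, 0, 0, 1]

Sorted: [0, 2, 4, 5, 6, 6, 9]


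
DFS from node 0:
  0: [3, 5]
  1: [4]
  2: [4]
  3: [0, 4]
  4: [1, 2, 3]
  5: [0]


Visit 0, push [5, 3]
Visit 3, push [4]
Visit 4, push [2, 1]
Visit 1, push []
Visit 2, push []
Visit 5, push []

DFS order: [0, 3, 4, 1, 2, 5]


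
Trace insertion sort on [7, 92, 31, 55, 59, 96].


Initial: [7, 92, 31, 55, 59, 96]
Insert 92: [7, 92, 31, 55, 59, 96]
Insert 31: [7, 31, 92, 55, 59, 96]
Insert 55: [7, 31, 55, 92, 59, 96]
Insert 59: [7, 31, 55, 59, 92, 96]
Insert 96: [7, 31, 55, 59, 92, 96]

Sorted: [7, 31, 55, 59, 92, 96]


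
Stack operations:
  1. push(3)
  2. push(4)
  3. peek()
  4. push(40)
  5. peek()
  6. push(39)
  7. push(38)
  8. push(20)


push(3) -> [3]
push(4) -> [3, 4]
peek()->4
push(40) -> [3, 4, 40]
peek()->40
push(39) -> [3, 4, 40, 39]
push(38) -> [3, 4, 40, 39, 38]
push(20) -> [3, 4, 40, 39, 38, 20]

Final stack: [3, 4, 40, 39, 38, 20]


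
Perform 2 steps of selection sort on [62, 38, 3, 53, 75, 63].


Initial: [62, 38, 3, 53, 75, 63]
Step 1: min=3 at 2
  Swap: [3, 38, 62, 53, 75, 63]
Step 2: min=38 at 1
  Swap: [3, 38, 62, 53, 75, 63]

After 2 steps: [3, 38, 62, 53, 75, 63]


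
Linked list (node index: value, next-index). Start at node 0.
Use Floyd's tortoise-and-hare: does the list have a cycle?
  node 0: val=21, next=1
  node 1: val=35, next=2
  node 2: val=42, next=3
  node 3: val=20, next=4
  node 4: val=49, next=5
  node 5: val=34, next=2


Floyd's tortoise (slow, +1) and hare (fast, +2):
  init: slow=0, fast=0
  step 1: slow=1, fast=2
  step 2: slow=2, fast=4
  step 3: slow=3, fast=2
  step 4: slow=4, fast=4
  slow == fast at node 4: cycle detected

Cycle: yes


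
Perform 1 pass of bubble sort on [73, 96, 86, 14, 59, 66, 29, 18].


Initial: [73, 96, 86, 14, 59, 66, 29, 18]
Pass 1: [73, 86, 14, 59, 66, 29, 18, 96] (6 swaps)

After 1 pass: [73, 86, 14, 59, 66, 29, 18, 96]


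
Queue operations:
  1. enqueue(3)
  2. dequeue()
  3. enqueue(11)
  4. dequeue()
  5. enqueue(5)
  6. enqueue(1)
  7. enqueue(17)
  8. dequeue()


enqueue(3) -> [3]
dequeue()->3, []
enqueue(11) -> [11]
dequeue()->11, []
enqueue(5) -> [5]
enqueue(1) -> [5, 1]
enqueue(17) -> [5, 1, 17]
dequeue()->5, [1, 17]

Final queue: [1, 17]


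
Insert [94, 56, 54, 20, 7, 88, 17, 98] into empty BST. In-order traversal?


Insert 94: root
Insert 56: L from 94
Insert 54: L from 94 -> L from 56
Insert 20: L from 94 -> L from 56 -> L from 54
Insert 7: L from 94 -> L from 56 -> L from 54 -> L from 20
Insert 88: L from 94 -> R from 56
Insert 17: L from 94 -> L from 56 -> L from 54 -> L from 20 -> R from 7
Insert 98: R from 94

In-order: [7, 17, 20, 54, 56, 88, 94, 98]


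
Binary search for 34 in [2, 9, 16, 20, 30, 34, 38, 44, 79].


Step 1: lo=0, hi=8, mid=4, val=30
Step 2: lo=5, hi=8, mid=6, val=38
Step 3: lo=5, hi=5, mid=5, val=34

Found at index 5


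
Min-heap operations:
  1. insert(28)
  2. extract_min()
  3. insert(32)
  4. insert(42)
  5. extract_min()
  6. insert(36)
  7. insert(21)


insert(28) -> [28]
extract_min()->28, []
insert(32) -> [32]
insert(42) -> [32, 42]
extract_min()->32, [42]
insert(36) -> [36, 42]
insert(21) -> [21, 42, 36]

Final heap: [21, 42, 36]


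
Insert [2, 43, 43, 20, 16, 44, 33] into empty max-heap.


Insert 2: [2]
Insert 43: [43, 2]
Insert 43: [43, 2, 43]
Insert 20: [43, 20, 43, 2]
Insert 16: [43, 20, 43, 2, 16]
Insert 44: [44, 20, 43, 2, 16, 43]
Insert 33: [44, 20, 43, 2, 16, 43, 33]

Final heap: [44, 20, 43, 2, 16, 43, 33]


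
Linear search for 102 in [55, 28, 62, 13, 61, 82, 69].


i=0: 55!=102
i=1: 28!=102
i=2: 62!=102
i=3: 13!=102
i=4: 61!=102
i=5: 82!=102
i=6: 69!=102

Not found, 7 comps


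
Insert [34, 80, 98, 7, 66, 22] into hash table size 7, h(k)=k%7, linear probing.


Insert 34: h=6 -> slot 6
Insert 80: h=3 -> slot 3
Insert 98: h=0 -> slot 0
Insert 7: h=0, 1 probes -> slot 1
Insert 66: h=3, 1 probes -> slot 4
Insert 22: h=1, 1 probes -> slot 2

Table: [98, 7, 22, 80, 66, None, 34]


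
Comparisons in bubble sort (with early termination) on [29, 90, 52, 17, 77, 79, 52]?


Algorithm: bubble sort (with early termination)
Input: [29, 90, 52, 17, 77, 79, 52]
Sorted: [17, 29, 52, 52, 77, 79, 90]

18


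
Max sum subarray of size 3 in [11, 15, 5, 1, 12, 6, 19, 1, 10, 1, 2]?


[0:3]: 31
[1:4]: 21
[2:5]: 18
[3:6]: 19
[4:7]: 37
[5:8]: 26
[6:9]: 30
[7:10]: 12
[8:11]: 13

Max: 37 at [4:7]


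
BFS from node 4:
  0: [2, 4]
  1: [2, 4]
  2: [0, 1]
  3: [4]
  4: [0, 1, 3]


Visit 4, enqueue [0, 1, 3]
Visit 0, enqueue [2]
Visit 1, enqueue []
Visit 3, enqueue []
Visit 2, enqueue []

BFS order: [4, 0, 1, 3, 2]


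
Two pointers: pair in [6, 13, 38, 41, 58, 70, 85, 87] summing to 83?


lo=0(6)+hi=7(87)=93
lo=0(6)+hi=6(85)=91
lo=0(6)+hi=5(70)=76
lo=1(13)+hi=5(70)=83

Yes: 13+70=83


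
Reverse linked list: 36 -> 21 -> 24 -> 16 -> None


Step 1: curr=36, set curr.next=prev(None) | reversed so far: 36
Step 2: curr=21, set curr.next=prev(36) | reversed so far: 21 -> 36
Step 3: curr=24, set curr.next=prev(21) | reversed so far: 24 -> 21 -> 36
Step 4: curr=16, set curr.next=prev(24) | reversed so far: 16 -> 24 -> 21 -> 36

16 -> 24 -> 21 -> 36 -> None


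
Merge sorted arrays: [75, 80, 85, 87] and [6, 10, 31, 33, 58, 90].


Take 6 from B
Take 10 from B
Take 31 from B
Take 33 from B
Take 58 from B
Take 75 from A
Take 80 from A
Take 85 from A
Take 87 from A

Merged: [6, 10, 31, 33, 58, 75, 80, 85, 87, 90]


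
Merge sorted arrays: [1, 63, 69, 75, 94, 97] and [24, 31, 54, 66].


Take 1 from A
Take 24 from B
Take 31 from B
Take 54 from B
Take 63 from A
Take 66 from B

Merged: [1, 24, 31, 54, 63, 66, 69, 75, 94, 97]


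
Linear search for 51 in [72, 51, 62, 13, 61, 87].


i=0: 72!=51
i=1: 51==51 found!

Found at 1, 2 comps


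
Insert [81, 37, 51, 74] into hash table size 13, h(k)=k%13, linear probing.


Insert 81: h=3 -> slot 3
Insert 37: h=11 -> slot 11
Insert 51: h=12 -> slot 12
Insert 74: h=9 -> slot 9

Table: [None, None, None, 81, None, None, None, None, None, 74, None, 37, 51]


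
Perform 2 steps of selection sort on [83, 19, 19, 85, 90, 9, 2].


Initial: [83, 19, 19, 85, 90, 9, 2]
Step 1: min=2 at 6
  Swap: [2, 19, 19, 85, 90, 9, 83]
Step 2: min=9 at 5
  Swap: [2, 9, 19, 85, 90, 19, 83]

After 2 steps: [2, 9, 19, 85, 90, 19, 83]


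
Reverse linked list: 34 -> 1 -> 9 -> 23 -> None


Step 1: curr=34, set curr.next=prev(None) | reversed so far: 34
Step 2: curr=1, set curr.next=prev(34) | reversed so far: 1 -> 34
Step 3: curr=9, set curr.next=prev(1) | reversed so far: 9 -> 1 -> 34
Step 4: curr=23, set curr.next=prev(9) | reversed so far: 23 -> 9 -> 1 -> 34

23 -> 9 -> 1 -> 34 -> None


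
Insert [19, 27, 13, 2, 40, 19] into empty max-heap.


Insert 19: [19]
Insert 27: [27, 19]
Insert 13: [27, 19, 13]
Insert 2: [27, 19, 13, 2]
Insert 40: [40, 27, 13, 2, 19]
Insert 19: [40, 27, 19, 2, 19, 13]

Final heap: [40, 27, 19, 2, 19, 13]


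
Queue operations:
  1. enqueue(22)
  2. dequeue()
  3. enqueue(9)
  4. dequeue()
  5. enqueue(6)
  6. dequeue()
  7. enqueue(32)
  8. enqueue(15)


enqueue(22) -> [22]
dequeue()->22, []
enqueue(9) -> [9]
dequeue()->9, []
enqueue(6) -> [6]
dequeue()->6, []
enqueue(32) -> [32]
enqueue(15) -> [32, 15]

Final queue: [32, 15]


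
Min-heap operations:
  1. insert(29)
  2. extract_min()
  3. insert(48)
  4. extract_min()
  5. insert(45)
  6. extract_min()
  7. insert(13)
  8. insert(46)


insert(29) -> [29]
extract_min()->29, []
insert(48) -> [48]
extract_min()->48, []
insert(45) -> [45]
extract_min()->45, []
insert(13) -> [13]
insert(46) -> [13, 46]

Final heap: [13, 46]


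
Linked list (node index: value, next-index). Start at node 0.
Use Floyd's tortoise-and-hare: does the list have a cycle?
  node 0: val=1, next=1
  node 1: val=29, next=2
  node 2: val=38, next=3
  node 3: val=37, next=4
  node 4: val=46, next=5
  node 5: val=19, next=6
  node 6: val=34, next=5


Floyd's tortoise (slow, +1) and hare (fast, +2):
  init: slow=0, fast=0
  step 1: slow=1, fast=2
  step 2: slow=2, fast=4
  step 3: slow=3, fast=6
  step 4: slow=4, fast=6
  step 5: slow=5, fast=6
  step 6: slow=6, fast=6
  slow == fast at node 6: cycle detected

Cycle: yes


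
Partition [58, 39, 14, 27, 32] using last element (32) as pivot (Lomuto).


Pivot: 32
  14 <= 32: swap -> [14, 39, 58, 27, 32]
  27 <= 32: swap -> [14, 27, 58, 39, 32]
Place pivot at 2: [14, 27, 32, 39, 58]

Partitioned: [14, 27, 32, 39, 58]


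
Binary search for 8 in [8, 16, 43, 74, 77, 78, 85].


Step 1: lo=0, hi=6, mid=3, val=74
Step 2: lo=0, hi=2, mid=1, val=16
Step 3: lo=0, hi=0, mid=0, val=8

Found at index 0


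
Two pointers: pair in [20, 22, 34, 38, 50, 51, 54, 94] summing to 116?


lo=0(20)+hi=7(94)=114
lo=1(22)+hi=7(94)=116

Yes: 22+94=116


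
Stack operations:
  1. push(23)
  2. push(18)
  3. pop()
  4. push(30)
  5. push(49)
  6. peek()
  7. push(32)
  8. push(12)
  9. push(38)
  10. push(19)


push(23) -> [23]
push(18) -> [23, 18]
pop()->18, [23]
push(30) -> [23, 30]
push(49) -> [23, 30, 49]
peek()->49
push(32) -> [23, 30, 49, 32]
push(12) -> [23, 30, 49, 32, 12]
push(38) -> [23, 30, 49, 32, 12, 38]
push(19) -> [23, 30, 49, 32, 12, 38, 19]

Final stack: [23, 30, 49, 32, 12, 38, 19]


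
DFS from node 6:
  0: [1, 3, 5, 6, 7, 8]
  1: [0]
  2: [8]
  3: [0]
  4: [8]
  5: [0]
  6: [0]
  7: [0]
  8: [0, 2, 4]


Visit 6, push [0]
Visit 0, push [8, 7, 5, 3, 1]
Visit 1, push []
Visit 3, push []
Visit 5, push []
Visit 7, push []
Visit 8, push [4, 2]
Visit 2, push []
Visit 4, push []

DFS order: [6, 0, 1, 3, 5, 7, 8, 2, 4]


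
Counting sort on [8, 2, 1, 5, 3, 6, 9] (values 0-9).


Input: [8, 2, 1, 5, 3, 6, 9]
Counts: [0, 1, 1, 1, 0, 1, 1, 0, 1, 1]

Sorted: [1, 2, 3, 5, 6, 8, 9]


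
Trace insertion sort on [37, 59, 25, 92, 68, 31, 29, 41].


Initial: [37, 59, 25, 92, 68, 31, 29, 41]
Insert 59: [37, 59, 25, 92, 68, 31, 29, 41]
Insert 25: [25, 37, 59, 92, 68, 31, 29, 41]
Insert 92: [25, 37, 59, 92, 68, 31, 29, 41]
Insert 68: [25, 37, 59, 68, 92, 31, 29, 41]
Insert 31: [25, 31, 37, 59, 68, 92, 29, 41]
Insert 29: [25, 29, 31, 37, 59, 68, 92, 41]
Insert 41: [25, 29, 31, 37, 41, 59, 68, 92]

Sorted: [25, 29, 31, 37, 41, 59, 68, 92]


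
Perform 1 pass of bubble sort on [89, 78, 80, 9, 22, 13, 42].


Initial: [89, 78, 80, 9, 22, 13, 42]
Pass 1: [78, 80, 9, 22, 13, 42, 89] (6 swaps)

After 1 pass: [78, 80, 9, 22, 13, 42, 89]


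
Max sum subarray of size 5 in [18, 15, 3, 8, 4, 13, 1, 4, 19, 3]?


[0:5]: 48
[1:6]: 43
[2:7]: 29
[3:8]: 30
[4:9]: 41
[5:10]: 40

Max: 48 at [0:5]


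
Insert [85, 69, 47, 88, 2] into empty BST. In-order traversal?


Insert 85: root
Insert 69: L from 85
Insert 47: L from 85 -> L from 69
Insert 88: R from 85
Insert 2: L from 85 -> L from 69 -> L from 47

In-order: [2, 47, 69, 85, 88]


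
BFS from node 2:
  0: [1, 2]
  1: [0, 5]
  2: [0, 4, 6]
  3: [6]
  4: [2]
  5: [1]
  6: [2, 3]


Visit 2, enqueue [0, 4, 6]
Visit 0, enqueue [1]
Visit 4, enqueue []
Visit 6, enqueue [3]
Visit 1, enqueue [5]
Visit 3, enqueue []
Visit 5, enqueue []

BFS order: [2, 0, 4, 6, 1, 3, 5]


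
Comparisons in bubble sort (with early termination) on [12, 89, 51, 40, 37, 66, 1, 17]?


Algorithm: bubble sort (with early termination)
Input: [12, 89, 51, 40, 37, 66, 1, 17]
Sorted: [1, 12, 17, 37, 40, 51, 66, 89]

28


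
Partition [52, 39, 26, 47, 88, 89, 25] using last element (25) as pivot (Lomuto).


Pivot: 25
Place pivot at 0: [25, 39, 26, 47, 88, 89, 52]

Partitioned: [25, 39, 26, 47, 88, 89, 52]


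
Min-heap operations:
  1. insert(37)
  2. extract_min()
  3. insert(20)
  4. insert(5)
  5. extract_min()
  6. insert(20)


insert(37) -> [37]
extract_min()->37, []
insert(20) -> [20]
insert(5) -> [5, 20]
extract_min()->5, [20]
insert(20) -> [20, 20]

Final heap: [20, 20]


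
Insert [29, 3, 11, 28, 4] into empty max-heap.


Insert 29: [29]
Insert 3: [29, 3]
Insert 11: [29, 3, 11]
Insert 28: [29, 28, 11, 3]
Insert 4: [29, 28, 11, 3, 4]

Final heap: [29, 28, 11, 3, 4]


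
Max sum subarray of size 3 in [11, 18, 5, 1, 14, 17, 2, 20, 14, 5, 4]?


[0:3]: 34
[1:4]: 24
[2:5]: 20
[3:6]: 32
[4:7]: 33
[5:8]: 39
[6:9]: 36
[7:10]: 39
[8:11]: 23

Max: 39 at [5:8]


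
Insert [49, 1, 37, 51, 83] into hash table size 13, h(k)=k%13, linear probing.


Insert 49: h=10 -> slot 10
Insert 1: h=1 -> slot 1
Insert 37: h=11 -> slot 11
Insert 51: h=12 -> slot 12
Insert 83: h=5 -> slot 5

Table: [None, 1, None, None, None, 83, None, None, None, None, 49, 37, 51]


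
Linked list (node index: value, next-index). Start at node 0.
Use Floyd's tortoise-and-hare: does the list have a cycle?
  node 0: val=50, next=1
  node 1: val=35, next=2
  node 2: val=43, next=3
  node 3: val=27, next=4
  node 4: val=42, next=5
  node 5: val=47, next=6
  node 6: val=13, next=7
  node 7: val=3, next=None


Floyd's tortoise (slow, +1) and hare (fast, +2):
  init: slow=0, fast=0
  step 1: slow=1, fast=2
  step 2: slow=2, fast=4
  step 3: slow=3, fast=6
  step 4: fast 6->7->None, no cycle

Cycle: no


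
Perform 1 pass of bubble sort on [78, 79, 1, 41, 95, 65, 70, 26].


Initial: [78, 79, 1, 41, 95, 65, 70, 26]
Pass 1: [78, 1, 41, 79, 65, 70, 26, 95] (5 swaps)

After 1 pass: [78, 1, 41, 79, 65, 70, 26, 95]


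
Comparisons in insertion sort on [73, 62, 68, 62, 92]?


Algorithm: insertion sort
Input: [73, 62, 68, 62, 92]
Sorted: [62, 62, 68, 73, 92]

7


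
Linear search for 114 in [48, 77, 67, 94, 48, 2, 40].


i=0: 48!=114
i=1: 77!=114
i=2: 67!=114
i=3: 94!=114
i=4: 48!=114
i=5: 2!=114
i=6: 40!=114

Not found, 7 comps


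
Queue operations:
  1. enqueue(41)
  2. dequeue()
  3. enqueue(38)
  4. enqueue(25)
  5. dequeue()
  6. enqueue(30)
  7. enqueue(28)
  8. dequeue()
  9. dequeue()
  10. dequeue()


enqueue(41) -> [41]
dequeue()->41, []
enqueue(38) -> [38]
enqueue(25) -> [38, 25]
dequeue()->38, [25]
enqueue(30) -> [25, 30]
enqueue(28) -> [25, 30, 28]
dequeue()->25, [30, 28]
dequeue()->30, [28]
dequeue()->28, []

Final queue: []


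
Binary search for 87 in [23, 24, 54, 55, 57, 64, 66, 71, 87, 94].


Step 1: lo=0, hi=9, mid=4, val=57
Step 2: lo=5, hi=9, mid=7, val=71
Step 3: lo=8, hi=9, mid=8, val=87

Found at index 8


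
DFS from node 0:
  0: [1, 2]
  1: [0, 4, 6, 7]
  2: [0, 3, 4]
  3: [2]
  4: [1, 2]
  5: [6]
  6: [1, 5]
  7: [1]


Visit 0, push [2, 1]
Visit 1, push [7, 6, 4]
Visit 4, push [2]
Visit 2, push [3]
Visit 3, push []
Visit 6, push [5]
Visit 5, push []
Visit 7, push []

DFS order: [0, 1, 4, 2, 3, 6, 5, 7]


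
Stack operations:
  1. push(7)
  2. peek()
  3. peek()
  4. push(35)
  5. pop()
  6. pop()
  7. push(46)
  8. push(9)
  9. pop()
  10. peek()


push(7) -> [7]
peek()->7
peek()->7
push(35) -> [7, 35]
pop()->35, [7]
pop()->7, []
push(46) -> [46]
push(9) -> [46, 9]
pop()->9, [46]
peek()->46

Final stack: [46]


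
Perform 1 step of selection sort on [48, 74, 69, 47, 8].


Initial: [48, 74, 69, 47, 8]
Step 1: min=8 at 4
  Swap: [8, 74, 69, 47, 48]

After 1 step: [8, 74, 69, 47, 48]


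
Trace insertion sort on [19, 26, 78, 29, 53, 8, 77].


Initial: [19, 26, 78, 29, 53, 8, 77]
Insert 26: [19, 26, 78, 29, 53, 8, 77]
Insert 78: [19, 26, 78, 29, 53, 8, 77]
Insert 29: [19, 26, 29, 78, 53, 8, 77]
Insert 53: [19, 26, 29, 53, 78, 8, 77]
Insert 8: [8, 19, 26, 29, 53, 78, 77]
Insert 77: [8, 19, 26, 29, 53, 77, 78]

Sorted: [8, 19, 26, 29, 53, 77, 78]


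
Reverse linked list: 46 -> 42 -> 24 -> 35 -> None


Step 1: curr=46, set curr.next=prev(None) | reversed so far: 46
Step 2: curr=42, set curr.next=prev(46) | reversed so far: 42 -> 46
Step 3: curr=24, set curr.next=prev(42) | reversed so far: 24 -> 42 -> 46
Step 4: curr=35, set curr.next=prev(24) | reversed so far: 35 -> 24 -> 42 -> 46

35 -> 24 -> 42 -> 46 -> None


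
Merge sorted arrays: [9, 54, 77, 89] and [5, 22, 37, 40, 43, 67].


Take 5 from B
Take 9 from A
Take 22 from B
Take 37 from B
Take 40 from B
Take 43 from B
Take 54 from A
Take 67 from B

Merged: [5, 9, 22, 37, 40, 43, 54, 67, 77, 89]


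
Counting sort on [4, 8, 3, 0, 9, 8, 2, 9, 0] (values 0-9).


Input: [4, 8, 3, 0, 9, 8, 2, 9, 0]
Counts: [2, 0, 1, 1, 1, 0, 0, 0, 2, 2]

Sorted: [0, 0, 2, 3, 4, 8, 8, 9, 9]


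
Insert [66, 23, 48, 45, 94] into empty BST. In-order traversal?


Insert 66: root
Insert 23: L from 66
Insert 48: L from 66 -> R from 23
Insert 45: L from 66 -> R from 23 -> L from 48
Insert 94: R from 66

In-order: [23, 45, 48, 66, 94]


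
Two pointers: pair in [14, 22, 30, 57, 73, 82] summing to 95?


lo=0(14)+hi=5(82)=96
lo=0(14)+hi=4(73)=87
lo=1(22)+hi=4(73)=95

Yes: 22+73=95


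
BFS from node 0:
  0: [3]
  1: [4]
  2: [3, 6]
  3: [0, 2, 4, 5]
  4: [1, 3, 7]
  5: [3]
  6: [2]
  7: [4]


Visit 0, enqueue [3]
Visit 3, enqueue [2, 4, 5]
Visit 2, enqueue [6]
Visit 4, enqueue [1, 7]
Visit 5, enqueue []
Visit 6, enqueue []
Visit 1, enqueue []
Visit 7, enqueue []

BFS order: [0, 3, 2, 4, 5, 6, 1, 7]


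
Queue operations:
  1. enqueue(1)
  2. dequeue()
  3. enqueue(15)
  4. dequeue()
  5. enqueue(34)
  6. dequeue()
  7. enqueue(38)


enqueue(1) -> [1]
dequeue()->1, []
enqueue(15) -> [15]
dequeue()->15, []
enqueue(34) -> [34]
dequeue()->34, []
enqueue(38) -> [38]

Final queue: [38]


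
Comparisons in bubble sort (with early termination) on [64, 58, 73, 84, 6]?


Algorithm: bubble sort (with early termination)
Input: [64, 58, 73, 84, 6]
Sorted: [6, 58, 64, 73, 84]

10


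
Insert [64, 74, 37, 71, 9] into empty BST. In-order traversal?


Insert 64: root
Insert 74: R from 64
Insert 37: L from 64
Insert 71: R from 64 -> L from 74
Insert 9: L from 64 -> L from 37

In-order: [9, 37, 64, 71, 74]


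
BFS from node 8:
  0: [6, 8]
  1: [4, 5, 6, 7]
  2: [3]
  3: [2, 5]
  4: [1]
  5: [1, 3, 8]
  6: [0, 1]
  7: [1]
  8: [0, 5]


Visit 8, enqueue [0, 5]
Visit 0, enqueue [6]
Visit 5, enqueue [1, 3]
Visit 6, enqueue []
Visit 1, enqueue [4, 7]
Visit 3, enqueue [2]
Visit 4, enqueue []
Visit 7, enqueue []
Visit 2, enqueue []

BFS order: [8, 0, 5, 6, 1, 3, 4, 7, 2]


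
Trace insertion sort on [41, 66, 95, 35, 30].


Initial: [41, 66, 95, 35, 30]
Insert 66: [41, 66, 95, 35, 30]
Insert 95: [41, 66, 95, 35, 30]
Insert 35: [35, 41, 66, 95, 30]
Insert 30: [30, 35, 41, 66, 95]

Sorted: [30, 35, 41, 66, 95]


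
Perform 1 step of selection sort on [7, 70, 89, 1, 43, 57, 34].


Initial: [7, 70, 89, 1, 43, 57, 34]
Step 1: min=1 at 3
  Swap: [1, 70, 89, 7, 43, 57, 34]

After 1 step: [1, 70, 89, 7, 43, 57, 34]


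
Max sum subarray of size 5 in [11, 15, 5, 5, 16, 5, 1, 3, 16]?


[0:5]: 52
[1:6]: 46
[2:7]: 32
[3:8]: 30
[4:9]: 41

Max: 52 at [0:5]


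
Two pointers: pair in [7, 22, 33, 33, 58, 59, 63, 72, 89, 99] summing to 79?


lo=0(7)+hi=9(99)=106
lo=0(7)+hi=8(89)=96
lo=0(7)+hi=7(72)=79

Yes: 7+72=79


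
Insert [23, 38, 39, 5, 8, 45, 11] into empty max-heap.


Insert 23: [23]
Insert 38: [38, 23]
Insert 39: [39, 23, 38]
Insert 5: [39, 23, 38, 5]
Insert 8: [39, 23, 38, 5, 8]
Insert 45: [45, 23, 39, 5, 8, 38]
Insert 11: [45, 23, 39, 5, 8, 38, 11]

Final heap: [45, 23, 39, 5, 8, 38, 11]


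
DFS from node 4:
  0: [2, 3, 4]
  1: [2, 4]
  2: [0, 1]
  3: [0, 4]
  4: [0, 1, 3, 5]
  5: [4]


Visit 4, push [5, 3, 1, 0]
Visit 0, push [3, 2]
Visit 2, push [1]
Visit 1, push []
Visit 3, push []
Visit 5, push []

DFS order: [4, 0, 2, 1, 3, 5]


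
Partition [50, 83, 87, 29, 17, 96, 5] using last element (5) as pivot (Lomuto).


Pivot: 5
Place pivot at 0: [5, 83, 87, 29, 17, 96, 50]

Partitioned: [5, 83, 87, 29, 17, 96, 50]


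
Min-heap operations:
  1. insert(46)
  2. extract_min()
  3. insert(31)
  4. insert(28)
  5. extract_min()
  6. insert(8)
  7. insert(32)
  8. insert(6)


insert(46) -> [46]
extract_min()->46, []
insert(31) -> [31]
insert(28) -> [28, 31]
extract_min()->28, [31]
insert(8) -> [8, 31]
insert(32) -> [8, 31, 32]
insert(6) -> [6, 8, 32, 31]

Final heap: [6, 8, 32, 31]


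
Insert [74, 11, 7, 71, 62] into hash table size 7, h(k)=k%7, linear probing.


Insert 74: h=4 -> slot 4
Insert 11: h=4, 1 probes -> slot 5
Insert 7: h=0 -> slot 0
Insert 71: h=1 -> slot 1
Insert 62: h=6 -> slot 6

Table: [7, 71, None, None, 74, 11, 62]


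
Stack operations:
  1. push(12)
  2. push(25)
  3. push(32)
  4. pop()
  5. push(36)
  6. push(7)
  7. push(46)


push(12) -> [12]
push(25) -> [12, 25]
push(32) -> [12, 25, 32]
pop()->32, [12, 25]
push(36) -> [12, 25, 36]
push(7) -> [12, 25, 36, 7]
push(46) -> [12, 25, 36, 7, 46]

Final stack: [12, 25, 36, 7, 46]


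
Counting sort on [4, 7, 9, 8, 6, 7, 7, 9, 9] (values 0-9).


Input: [4, 7, 9, 8, 6, 7, 7, 9, 9]
Counts: [0, 0, 0, 0, 1, 0, 1, 3, 1, 3]

Sorted: [4, 6, 7, 7, 7, 8, 9, 9, 9]


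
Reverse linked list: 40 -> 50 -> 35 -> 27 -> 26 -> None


Step 1: curr=40, set curr.next=prev(None) | reversed so far: 40
Step 2: curr=50, set curr.next=prev(40) | reversed so far: 50 -> 40
Step 3: curr=35, set curr.next=prev(50) | reversed so far: 35 -> 50 -> 40
Step 4: curr=27, set curr.next=prev(35) | reversed so far: 27 -> 35 -> 50 -> 40
Step 5: curr=26, set curr.next=prev(27) | reversed so far: 26 -> 27 -> 35 -> 50 -> 40

26 -> 27 -> 35 -> 50 -> 40 -> None


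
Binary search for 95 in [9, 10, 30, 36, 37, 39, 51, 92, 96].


Step 1: lo=0, hi=8, mid=4, val=37
Step 2: lo=5, hi=8, mid=6, val=51
Step 3: lo=7, hi=8, mid=7, val=92
Step 4: lo=8, hi=8, mid=8, val=96

Not found


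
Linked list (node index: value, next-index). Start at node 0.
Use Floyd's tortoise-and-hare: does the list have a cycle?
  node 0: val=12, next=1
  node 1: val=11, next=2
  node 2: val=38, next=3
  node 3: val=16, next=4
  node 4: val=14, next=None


Floyd's tortoise (slow, +1) and hare (fast, +2):
  init: slow=0, fast=0
  step 1: slow=1, fast=2
  step 2: slow=2, fast=4
  step 3: fast -> None, no cycle

Cycle: no


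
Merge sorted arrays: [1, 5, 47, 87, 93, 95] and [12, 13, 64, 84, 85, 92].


Take 1 from A
Take 5 from A
Take 12 from B
Take 13 from B
Take 47 from A
Take 64 from B
Take 84 from B
Take 85 from B
Take 87 from A
Take 92 from B

Merged: [1, 5, 12, 13, 47, 64, 84, 85, 87, 92, 93, 95]


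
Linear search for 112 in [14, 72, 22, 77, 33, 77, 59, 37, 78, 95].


i=0: 14!=112
i=1: 72!=112
i=2: 22!=112
i=3: 77!=112
i=4: 33!=112
i=5: 77!=112
i=6: 59!=112
i=7: 37!=112
i=8: 78!=112
i=9: 95!=112

Not found, 10 comps


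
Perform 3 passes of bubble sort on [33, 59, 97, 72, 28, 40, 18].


Initial: [33, 59, 97, 72, 28, 40, 18]
Pass 1: [33, 59, 72, 28, 40, 18, 97] (4 swaps)
Pass 2: [33, 59, 28, 40, 18, 72, 97] (3 swaps)
Pass 3: [33, 28, 40, 18, 59, 72, 97] (3 swaps)

After 3 passes: [33, 28, 40, 18, 59, 72, 97]


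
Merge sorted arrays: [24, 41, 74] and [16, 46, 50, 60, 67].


Take 16 from B
Take 24 from A
Take 41 from A
Take 46 from B
Take 50 from B
Take 60 from B
Take 67 from B

Merged: [16, 24, 41, 46, 50, 60, 67, 74]


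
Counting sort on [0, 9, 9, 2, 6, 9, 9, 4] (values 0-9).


Input: [0, 9, 9, 2, 6, 9, 9, 4]
Counts: [1, 0, 1, 0, 1, 0, 1, 0, 0, 4]

Sorted: [0, 2, 4, 6, 9, 9, 9, 9]


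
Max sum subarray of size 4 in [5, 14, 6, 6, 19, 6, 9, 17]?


[0:4]: 31
[1:5]: 45
[2:6]: 37
[3:7]: 40
[4:8]: 51

Max: 51 at [4:8]


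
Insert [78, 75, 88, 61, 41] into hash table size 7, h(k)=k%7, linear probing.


Insert 78: h=1 -> slot 1
Insert 75: h=5 -> slot 5
Insert 88: h=4 -> slot 4
Insert 61: h=5, 1 probes -> slot 6
Insert 41: h=6, 1 probes -> slot 0

Table: [41, 78, None, None, 88, 75, 61]


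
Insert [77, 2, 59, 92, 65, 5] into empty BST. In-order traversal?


Insert 77: root
Insert 2: L from 77
Insert 59: L from 77 -> R from 2
Insert 92: R from 77
Insert 65: L from 77 -> R from 2 -> R from 59
Insert 5: L from 77 -> R from 2 -> L from 59

In-order: [2, 5, 59, 65, 77, 92]


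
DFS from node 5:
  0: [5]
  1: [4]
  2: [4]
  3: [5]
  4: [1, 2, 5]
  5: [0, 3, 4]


Visit 5, push [4, 3, 0]
Visit 0, push []
Visit 3, push []
Visit 4, push [2, 1]
Visit 1, push []
Visit 2, push []

DFS order: [5, 0, 3, 4, 1, 2]


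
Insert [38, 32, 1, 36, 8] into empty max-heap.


Insert 38: [38]
Insert 32: [38, 32]
Insert 1: [38, 32, 1]
Insert 36: [38, 36, 1, 32]
Insert 8: [38, 36, 1, 32, 8]

Final heap: [38, 36, 1, 32, 8]


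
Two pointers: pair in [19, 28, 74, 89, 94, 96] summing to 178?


lo=0(19)+hi=5(96)=115
lo=1(28)+hi=5(96)=124
lo=2(74)+hi=5(96)=170
lo=3(89)+hi=5(96)=185
lo=3(89)+hi=4(94)=183

No pair found


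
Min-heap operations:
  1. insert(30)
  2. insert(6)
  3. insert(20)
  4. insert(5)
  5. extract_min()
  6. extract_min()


insert(30) -> [30]
insert(6) -> [6, 30]
insert(20) -> [6, 30, 20]
insert(5) -> [5, 6, 20, 30]
extract_min()->5, [6, 30, 20]
extract_min()->6, [20, 30]

Final heap: [20, 30]


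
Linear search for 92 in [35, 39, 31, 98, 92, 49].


i=0: 35!=92
i=1: 39!=92
i=2: 31!=92
i=3: 98!=92
i=4: 92==92 found!

Found at 4, 5 comps


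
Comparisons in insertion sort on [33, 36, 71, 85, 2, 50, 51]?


Algorithm: insertion sort
Input: [33, 36, 71, 85, 2, 50, 51]
Sorted: [2, 33, 36, 50, 51, 71, 85]

13


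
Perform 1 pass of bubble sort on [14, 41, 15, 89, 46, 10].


Initial: [14, 41, 15, 89, 46, 10]
Pass 1: [14, 15, 41, 46, 10, 89] (3 swaps)

After 1 pass: [14, 15, 41, 46, 10, 89]


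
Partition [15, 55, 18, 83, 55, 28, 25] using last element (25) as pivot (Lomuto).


Pivot: 25
  15 <= 25: advance i (no swap)
  18 <= 25: swap -> [15, 18, 55, 83, 55, 28, 25]
Place pivot at 2: [15, 18, 25, 83, 55, 28, 55]

Partitioned: [15, 18, 25, 83, 55, 28, 55]


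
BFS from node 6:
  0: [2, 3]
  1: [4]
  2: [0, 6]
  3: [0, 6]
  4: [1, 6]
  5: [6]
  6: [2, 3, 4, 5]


Visit 6, enqueue [2, 3, 4, 5]
Visit 2, enqueue [0]
Visit 3, enqueue []
Visit 4, enqueue [1]
Visit 5, enqueue []
Visit 0, enqueue []
Visit 1, enqueue []

BFS order: [6, 2, 3, 4, 5, 0, 1]


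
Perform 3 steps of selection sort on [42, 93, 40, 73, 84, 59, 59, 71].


Initial: [42, 93, 40, 73, 84, 59, 59, 71]
Step 1: min=40 at 2
  Swap: [40, 93, 42, 73, 84, 59, 59, 71]
Step 2: min=42 at 2
  Swap: [40, 42, 93, 73, 84, 59, 59, 71]
Step 3: min=59 at 5
  Swap: [40, 42, 59, 73, 84, 93, 59, 71]

After 3 steps: [40, 42, 59, 73, 84, 93, 59, 71]


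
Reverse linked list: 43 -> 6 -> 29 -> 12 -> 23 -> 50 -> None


Step 1: curr=43, set curr.next=prev(None) | reversed so far: 43
Step 2: curr=6, set curr.next=prev(43) | reversed so far: 6 -> 43
Step 3: curr=29, set curr.next=prev(6) | reversed so far: 29 -> 6 -> 43
Step 4: curr=12, set curr.next=prev(29) | reversed so far: 12 -> 29 -> 6 -> 43
Step 5: curr=23, set curr.next=prev(12) | reversed so far: 23 -> 12 -> 29 -> 6 -> 43
Step 6: curr=50, set curr.next=prev(23) | reversed so far: 50 -> 23 -> 12 -> 29 -> 6 -> 43

50 -> 23 -> 12 -> 29 -> 6 -> 43 -> None


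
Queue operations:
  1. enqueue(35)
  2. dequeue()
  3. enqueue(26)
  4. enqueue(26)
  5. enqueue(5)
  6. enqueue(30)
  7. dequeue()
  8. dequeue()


enqueue(35) -> [35]
dequeue()->35, []
enqueue(26) -> [26]
enqueue(26) -> [26, 26]
enqueue(5) -> [26, 26, 5]
enqueue(30) -> [26, 26, 5, 30]
dequeue()->26, [26, 5, 30]
dequeue()->26, [5, 30]

Final queue: [5, 30]


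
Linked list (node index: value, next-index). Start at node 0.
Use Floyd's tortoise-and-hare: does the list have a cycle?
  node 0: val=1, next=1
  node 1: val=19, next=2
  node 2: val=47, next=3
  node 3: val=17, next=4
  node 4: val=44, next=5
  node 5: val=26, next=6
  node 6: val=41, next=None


Floyd's tortoise (slow, +1) and hare (fast, +2):
  init: slow=0, fast=0
  step 1: slow=1, fast=2
  step 2: slow=2, fast=4
  step 3: slow=3, fast=6
  step 4: fast -> None, no cycle

Cycle: no


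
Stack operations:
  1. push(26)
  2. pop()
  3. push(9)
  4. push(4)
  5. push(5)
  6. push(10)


push(26) -> [26]
pop()->26, []
push(9) -> [9]
push(4) -> [9, 4]
push(5) -> [9, 4, 5]
push(10) -> [9, 4, 5, 10]

Final stack: [9, 4, 5, 10]


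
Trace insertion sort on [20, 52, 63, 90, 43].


Initial: [20, 52, 63, 90, 43]
Insert 52: [20, 52, 63, 90, 43]
Insert 63: [20, 52, 63, 90, 43]
Insert 90: [20, 52, 63, 90, 43]
Insert 43: [20, 43, 52, 63, 90]

Sorted: [20, 43, 52, 63, 90]


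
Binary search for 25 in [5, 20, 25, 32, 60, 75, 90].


Step 1: lo=0, hi=6, mid=3, val=32
Step 2: lo=0, hi=2, mid=1, val=20
Step 3: lo=2, hi=2, mid=2, val=25

Found at index 2


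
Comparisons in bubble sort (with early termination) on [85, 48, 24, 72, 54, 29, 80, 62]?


Algorithm: bubble sort (with early termination)
Input: [85, 48, 24, 72, 54, 29, 80, 62]
Sorted: [24, 29, 48, 54, 62, 72, 80, 85]

25


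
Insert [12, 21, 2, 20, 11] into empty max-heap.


Insert 12: [12]
Insert 21: [21, 12]
Insert 2: [21, 12, 2]
Insert 20: [21, 20, 2, 12]
Insert 11: [21, 20, 2, 12, 11]

Final heap: [21, 20, 2, 12, 11]


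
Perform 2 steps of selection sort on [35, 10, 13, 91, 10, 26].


Initial: [35, 10, 13, 91, 10, 26]
Step 1: min=10 at 1
  Swap: [10, 35, 13, 91, 10, 26]
Step 2: min=10 at 4
  Swap: [10, 10, 13, 91, 35, 26]

After 2 steps: [10, 10, 13, 91, 35, 26]


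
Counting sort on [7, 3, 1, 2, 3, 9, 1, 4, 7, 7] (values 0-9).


Input: [7, 3, 1, 2, 3, 9, 1, 4, 7, 7]
Counts: [0, 2, 1, 2, 1, 0, 0, 3, 0, 1]

Sorted: [1, 1, 2, 3, 3, 4, 7, 7, 7, 9]


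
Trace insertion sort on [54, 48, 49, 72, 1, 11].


Initial: [54, 48, 49, 72, 1, 11]
Insert 48: [48, 54, 49, 72, 1, 11]
Insert 49: [48, 49, 54, 72, 1, 11]
Insert 72: [48, 49, 54, 72, 1, 11]
Insert 1: [1, 48, 49, 54, 72, 11]
Insert 11: [1, 11, 48, 49, 54, 72]

Sorted: [1, 11, 48, 49, 54, 72]


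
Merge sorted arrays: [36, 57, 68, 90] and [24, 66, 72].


Take 24 from B
Take 36 from A
Take 57 from A
Take 66 from B
Take 68 from A
Take 72 from B

Merged: [24, 36, 57, 66, 68, 72, 90]


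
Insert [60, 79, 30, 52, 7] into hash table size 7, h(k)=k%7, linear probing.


Insert 60: h=4 -> slot 4
Insert 79: h=2 -> slot 2
Insert 30: h=2, 1 probes -> slot 3
Insert 52: h=3, 2 probes -> slot 5
Insert 7: h=0 -> slot 0

Table: [7, None, 79, 30, 60, 52, None]


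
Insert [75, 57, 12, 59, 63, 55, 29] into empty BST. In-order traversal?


Insert 75: root
Insert 57: L from 75
Insert 12: L from 75 -> L from 57
Insert 59: L from 75 -> R from 57
Insert 63: L from 75 -> R from 57 -> R from 59
Insert 55: L from 75 -> L from 57 -> R from 12
Insert 29: L from 75 -> L from 57 -> R from 12 -> L from 55

In-order: [12, 29, 55, 57, 59, 63, 75]


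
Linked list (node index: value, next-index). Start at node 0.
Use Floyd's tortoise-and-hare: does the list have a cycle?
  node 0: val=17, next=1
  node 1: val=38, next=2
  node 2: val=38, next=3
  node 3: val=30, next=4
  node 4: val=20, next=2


Floyd's tortoise (slow, +1) and hare (fast, +2):
  init: slow=0, fast=0
  step 1: slow=1, fast=2
  step 2: slow=2, fast=4
  step 3: slow=3, fast=3
  slow == fast at node 3: cycle detected

Cycle: yes


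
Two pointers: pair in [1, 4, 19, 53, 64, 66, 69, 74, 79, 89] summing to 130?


lo=0(1)+hi=9(89)=90
lo=1(4)+hi=9(89)=93
lo=2(19)+hi=9(89)=108
lo=3(53)+hi=9(89)=142
lo=3(53)+hi=8(79)=132
lo=3(53)+hi=7(74)=127
lo=4(64)+hi=7(74)=138
lo=4(64)+hi=6(69)=133
lo=4(64)+hi=5(66)=130

Yes: 64+66=130


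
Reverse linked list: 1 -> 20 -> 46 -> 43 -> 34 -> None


Step 1: curr=1, set curr.next=prev(None) | reversed so far: 1
Step 2: curr=20, set curr.next=prev(1) | reversed so far: 20 -> 1
Step 3: curr=46, set curr.next=prev(20) | reversed so far: 46 -> 20 -> 1
Step 4: curr=43, set curr.next=prev(46) | reversed so far: 43 -> 46 -> 20 -> 1
Step 5: curr=34, set curr.next=prev(43) | reversed so far: 34 -> 43 -> 46 -> 20 -> 1

34 -> 43 -> 46 -> 20 -> 1 -> None


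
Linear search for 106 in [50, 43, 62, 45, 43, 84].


i=0: 50!=106
i=1: 43!=106
i=2: 62!=106
i=3: 45!=106
i=4: 43!=106
i=5: 84!=106

Not found, 6 comps


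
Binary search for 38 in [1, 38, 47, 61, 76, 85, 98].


Step 1: lo=0, hi=6, mid=3, val=61
Step 2: lo=0, hi=2, mid=1, val=38

Found at index 1


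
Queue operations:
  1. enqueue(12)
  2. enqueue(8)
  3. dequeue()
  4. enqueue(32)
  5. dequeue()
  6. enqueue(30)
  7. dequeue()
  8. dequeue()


enqueue(12) -> [12]
enqueue(8) -> [12, 8]
dequeue()->12, [8]
enqueue(32) -> [8, 32]
dequeue()->8, [32]
enqueue(30) -> [32, 30]
dequeue()->32, [30]
dequeue()->30, []

Final queue: []


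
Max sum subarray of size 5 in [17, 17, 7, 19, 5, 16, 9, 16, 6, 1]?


[0:5]: 65
[1:6]: 64
[2:7]: 56
[3:8]: 65
[4:9]: 52
[5:10]: 48

Max: 65 at [0:5]


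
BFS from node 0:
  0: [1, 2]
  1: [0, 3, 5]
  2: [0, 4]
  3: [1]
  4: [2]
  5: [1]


Visit 0, enqueue [1, 2]
Visit 1, enqueue [3, 5]
Visit 2, enqueue [4]
Visit 3, enqueue []
Visit 5, enqueue []
Visit 4, enqueue []

BFS order: [0, 1, 2, 3, 5, 4]


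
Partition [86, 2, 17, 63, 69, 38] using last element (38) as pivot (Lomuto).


Pivot: 38
  2 <= 38: swap -> [2, 86, 17, 63, 69, 38]
  17 <= 38: swap -> [2, 17, 86, 63, 69, 38]
Place pivot at 2: [2, 17, 38, 63, 69, 86]

Partitioned: [2, 17, 38, 63, 69, 86]


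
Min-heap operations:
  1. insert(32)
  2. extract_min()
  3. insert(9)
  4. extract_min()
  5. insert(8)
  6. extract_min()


insert(32) -> [32]
extract_min()->32, []
insert(9) -> [9]
extract_min()->9, []
insert(8) -> [8]
extract_min()->8, []

Final heap: []


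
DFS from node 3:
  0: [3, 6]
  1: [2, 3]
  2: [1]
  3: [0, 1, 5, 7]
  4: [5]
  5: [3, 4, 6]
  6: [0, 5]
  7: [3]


Visit 3, push [7, 5, 1, 0]
Visit 0, push [6]
Visit 6, push [5]
Visit 5, push [4]
Visit 4, push []
Visit 1, push [2]
Visit 2, push []
Visit 7, push []

DFS order: [3, 0, 6, 5, 4, 1, 2, 7]


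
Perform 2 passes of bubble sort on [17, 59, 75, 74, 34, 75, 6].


Initial: [17, 59, 75, 74, 34, 75, 6]
Pass 1: [17, 59, 74, 34, 75, 6, 75] (3 swaps)
Pass 2: [17, 59, 34, 74, 6, 75, 75] (2 swaps)

After 2 passes: [17, 59, 34, 74, 6, 75, 75]


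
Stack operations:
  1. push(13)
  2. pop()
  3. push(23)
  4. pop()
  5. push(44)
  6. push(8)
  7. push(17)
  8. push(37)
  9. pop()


push(13) -> [13]
pop()->13, []
push(23) -> [23]
pop()->23, []
push(44) -> [44]
push(8) -> [44, 8]
push(17) -> [44, 8, 17]
push(37) -> [44, 8, 17, 37]
pop()->37, [44, 8, 17]

Final stack: [44, 8, 17]


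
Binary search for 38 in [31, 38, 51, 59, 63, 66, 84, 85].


Step 1: lo=0, hi=7, mid=3, val=59
Step 2: lo=0, hi=2, mid=1, val=38

Found at index 1


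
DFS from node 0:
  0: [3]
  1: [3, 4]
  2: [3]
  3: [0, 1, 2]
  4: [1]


Visit 0, push [3]
Visit 3, push [2, 1]
Visit 1, push [4]
Visit 4, push []
Visit 2, push []

DFS order: [0, 3, 1, 4, 2]


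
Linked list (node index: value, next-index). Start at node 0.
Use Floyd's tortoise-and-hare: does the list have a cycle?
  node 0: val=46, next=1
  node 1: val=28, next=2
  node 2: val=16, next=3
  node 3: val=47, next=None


Floyd's tortoise (slow, +1) and hare (fast, +2):
  init: slow=0, fast=0
  step 1: slow=1, fast=2
  step 2: fast 2->3->None, no cycle

Cycle: no
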